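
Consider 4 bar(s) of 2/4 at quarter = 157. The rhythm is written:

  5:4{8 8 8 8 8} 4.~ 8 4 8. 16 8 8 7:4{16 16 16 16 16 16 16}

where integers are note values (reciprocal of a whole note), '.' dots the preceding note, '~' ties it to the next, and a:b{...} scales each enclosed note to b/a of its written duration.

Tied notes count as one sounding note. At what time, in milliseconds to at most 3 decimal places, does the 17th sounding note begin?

1. 0.0ms @ 0 + 152.866ms (2/5)
2. 152.866ms @ 2/5 + 152.866ms (2/5)
3. 305.732ms @ 4/5 + 152.866ms (2/5)
4. 458.599ms @ 6/5 + 152.866ms (2/5)
5. 611.465ms @ 8/5 + 152.866ms (2/5)
6. 764.331ms @ 2 + 764.331ms (2)
7. 1528.662ms @ 4 + 382.166ms (1)
8. 1910.828ms @ 5 + 286.624ms (3/4)
9. 2197.452ms @ 23/4 + 95.541ms (1/4)
10. 2292.994ms @ 6 + 191.083ms (1/2)
11. 2484.076ms @ 13/2 + 191.083ms (1/2)
12. 2675.159ms @ 7 + 54.595ms (1/7)
13. 2729.754ms @ 50/7 + 54.595ms (1/7)
14. 2784.349ms @ 51/7 + 54.595ms (1/7)
15. 2838.944ms @ 52/7 + 54.595ms (1/7)
16. 2893.54ms @ 53/7 + 54.595ms (1/7)
17. 2948.135ms @ 54/7 + 54.595ms (1/7)
18. 3002.73ms @ 55/7 + 54.595ms (1/7)

note 17 onset = 54/7b = 2948.135ms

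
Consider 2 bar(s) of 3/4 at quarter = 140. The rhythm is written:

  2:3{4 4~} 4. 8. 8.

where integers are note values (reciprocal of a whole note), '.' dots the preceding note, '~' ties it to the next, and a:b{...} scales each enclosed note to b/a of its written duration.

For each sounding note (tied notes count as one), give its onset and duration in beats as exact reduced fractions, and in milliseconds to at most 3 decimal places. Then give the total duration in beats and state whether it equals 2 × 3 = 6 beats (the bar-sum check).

1) 0.0ms=0b +642.857ms=3/2b
2) 642.857ms=3/2b +1285.714ms=3b
3) 1928.571ms=9/2b +321.429ms=3/4b
4) 2250.0ms=21/4b +321.429ms=3/4b
Σ=6b of 6 (140bpm 3/4) — PASS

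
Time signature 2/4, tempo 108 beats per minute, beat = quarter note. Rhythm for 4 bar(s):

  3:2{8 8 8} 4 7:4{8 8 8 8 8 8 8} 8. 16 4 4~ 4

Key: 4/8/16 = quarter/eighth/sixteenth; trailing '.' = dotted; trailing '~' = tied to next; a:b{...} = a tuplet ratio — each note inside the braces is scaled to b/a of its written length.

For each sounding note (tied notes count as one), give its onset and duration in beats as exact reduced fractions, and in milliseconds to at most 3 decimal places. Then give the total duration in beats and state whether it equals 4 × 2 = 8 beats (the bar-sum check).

1) 0.0ms=0b +185.185ms=1/3b
2) 185.185ms=1/3b +185.185ms=1/3b
3) 370.37ms=2/3b +185.185ms=1/3b
4) 555.556ms=1b +555.556ms=1b
5) 1111.111ms=2b +158.73ms=2/7b
6) 1269.841ms=16/7b +158.73ms=2/7b
7) 1428.571ms=18/7b +158.73ms=2/7b
8) 1587.302ms=20/7b +158.73ms=2/7b
9) 1746.032ms=22/7b +158.73ms=2/7b
10) 1904.762ms=24/7b +158.73ms=2/7b
11) 2063.492ms=26/7b +158.73ms=2/7b
12) 2222.222ms=4b +416.667ms=3/4b
13) 2638.889ms=19/4b +138.889ms=1/4b
14) 2777.778ms=5b +555.556ms=1b
15) 3333.333ms=6b +1111.111ms=2b
Σ=8b of 8 (108bpm 2/4) — PASS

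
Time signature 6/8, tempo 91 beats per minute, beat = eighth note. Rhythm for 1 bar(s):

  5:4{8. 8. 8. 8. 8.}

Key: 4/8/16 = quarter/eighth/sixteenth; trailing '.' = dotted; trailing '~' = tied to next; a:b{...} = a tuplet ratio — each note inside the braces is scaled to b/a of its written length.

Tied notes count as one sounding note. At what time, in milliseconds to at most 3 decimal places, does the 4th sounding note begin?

1. 0.0ms @ 0 + 791.209ms (6/5)
2. 791.209ms @ 6/5 + 791.209ms (6/5)
3. 1582.418ms @ 12/5 + 791.209ms (6/5)
4. 2373.626ms @ 18/5 + 791.209ms (6/5)
5. 3164.835ms @ 24/5 + 791.209ms (6/5)

note 4 onset = 18/5b = 2373.626ms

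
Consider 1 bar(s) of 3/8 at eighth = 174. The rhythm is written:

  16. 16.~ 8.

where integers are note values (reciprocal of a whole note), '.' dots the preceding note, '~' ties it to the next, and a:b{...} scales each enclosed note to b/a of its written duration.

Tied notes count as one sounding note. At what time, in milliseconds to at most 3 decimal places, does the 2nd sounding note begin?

1. 0.0ms @ 0 + 258.621ms (3/4)
2. 258.621ms @ 3/4 + 775.862ms (9/4)

note 2 onset = 3/4b = 258.621ms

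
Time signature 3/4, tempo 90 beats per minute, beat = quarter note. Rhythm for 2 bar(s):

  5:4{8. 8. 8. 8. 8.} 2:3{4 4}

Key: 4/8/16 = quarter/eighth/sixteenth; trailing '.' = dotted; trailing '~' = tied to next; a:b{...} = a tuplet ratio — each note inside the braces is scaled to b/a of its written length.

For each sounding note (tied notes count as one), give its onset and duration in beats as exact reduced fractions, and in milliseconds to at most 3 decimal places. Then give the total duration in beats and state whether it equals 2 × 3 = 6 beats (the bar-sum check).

1) 0.0ms=0b +400.0ms=3/5b
2) 400.0ms=3/5b +400.0ms=3/5b
3) 800.0ms=6/5b +400.0ms=3/5b
4) 1200.0ms=9/5b +400.0ms=3/5b
5) 1600.0ms=12/5b +400.0ms=3/5b
6) 2000.0ms=3b +1000.0ms=3/2b
7) 3000.0ms=9/2b +1000.0ms=3/2b
Σ=6b of 6 (90bpm 3/4) — PASS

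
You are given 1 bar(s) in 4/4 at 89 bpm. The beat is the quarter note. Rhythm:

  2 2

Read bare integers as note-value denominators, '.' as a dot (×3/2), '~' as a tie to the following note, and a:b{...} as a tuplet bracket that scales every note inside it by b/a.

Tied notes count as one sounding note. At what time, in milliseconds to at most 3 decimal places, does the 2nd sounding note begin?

1. 0.0ms @ 0 + 1348.315ms (2)
2. 1348.315ms @ 2 + 1348.315ms (2)

note 2 onset = 2b = 1348.315ms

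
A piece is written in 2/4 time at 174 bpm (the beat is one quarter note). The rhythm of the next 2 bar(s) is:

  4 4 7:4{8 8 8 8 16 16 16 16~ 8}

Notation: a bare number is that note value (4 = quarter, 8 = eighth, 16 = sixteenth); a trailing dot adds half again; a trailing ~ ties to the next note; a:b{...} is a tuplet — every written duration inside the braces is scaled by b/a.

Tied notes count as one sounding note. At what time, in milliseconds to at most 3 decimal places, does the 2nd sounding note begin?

1. 0.0ms @ 0 + 344.828ms (1)
2. 344.828ms @ 1 + 344.828ms (1)
3. 689.655ms @ 2 + 98.522ms (2/7)
4. 788.177ms @ 16/7 + 98.522ms (2/7)
5. 886.7ms @ 18/7 + 98.522ms (2/7)
6. 985.222ms @ 20/7 + 98.522ms (2/7)
7. 1083.744ms @ 22/7 + 49.261ms (1/7)
8. 1133.005ms @ 23/7 + 49.261ms (1/7)
9. 1182.266ms @ 24/7 + 49.261ms (1/7)
10. 1231.527ms @ 25/7 + 147.783ms (3/7)

note 2 onset = 1b = 344.828ms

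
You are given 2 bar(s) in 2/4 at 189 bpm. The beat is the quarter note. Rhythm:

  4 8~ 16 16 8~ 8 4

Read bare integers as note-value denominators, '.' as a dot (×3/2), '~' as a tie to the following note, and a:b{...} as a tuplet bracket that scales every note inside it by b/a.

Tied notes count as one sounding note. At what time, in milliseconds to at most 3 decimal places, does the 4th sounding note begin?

1. 0.0ms @ 0 + 317.46ms (1)
2. 317.46ms @ 1 + 238.095ms (3/4)
3. 555.556ms @ 7/4 + 79.365ms (1/4)
4. 634.921ms @ 2 + 317.46ms (1)
5. 952.381ms @ 3 + 317.46ms (1)

note 4 onset = 2b = 634.921ms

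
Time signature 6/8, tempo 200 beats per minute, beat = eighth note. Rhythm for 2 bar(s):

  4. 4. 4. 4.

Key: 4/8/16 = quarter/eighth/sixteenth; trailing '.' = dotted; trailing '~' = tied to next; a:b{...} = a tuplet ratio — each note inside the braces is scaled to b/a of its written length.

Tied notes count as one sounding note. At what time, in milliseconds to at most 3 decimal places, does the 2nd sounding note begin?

note 2 onset = 3b = 900.0ms

1. 0.0ms @ 0 + 900.0ms (3)
2. 900.0ms @ 3 + 900.0ms (3)
3. 1800.0ms @ 6 + 900.0ms (3)
4. 2700.0ms @ 9 + 900.0ms (3)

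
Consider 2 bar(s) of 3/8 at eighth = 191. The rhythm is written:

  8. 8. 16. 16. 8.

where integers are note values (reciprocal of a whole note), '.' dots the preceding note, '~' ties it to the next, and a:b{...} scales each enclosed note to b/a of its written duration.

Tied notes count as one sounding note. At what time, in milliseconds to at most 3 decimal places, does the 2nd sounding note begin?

note 2 onset = 3/2b = 471.204ms

1. 0.0ms @ 0 + 471.204ms (3/2)
2. 471.204ms @ 3/2 + 471.204ms (3/2)
3. 942.408ms @ 3 + 235.602ms (3/4)
4. 1178.01ms @ 15/4 + 235.602ms (3/4)
5. 1413.613ms @ 9/2 + 471.204ms (3/2)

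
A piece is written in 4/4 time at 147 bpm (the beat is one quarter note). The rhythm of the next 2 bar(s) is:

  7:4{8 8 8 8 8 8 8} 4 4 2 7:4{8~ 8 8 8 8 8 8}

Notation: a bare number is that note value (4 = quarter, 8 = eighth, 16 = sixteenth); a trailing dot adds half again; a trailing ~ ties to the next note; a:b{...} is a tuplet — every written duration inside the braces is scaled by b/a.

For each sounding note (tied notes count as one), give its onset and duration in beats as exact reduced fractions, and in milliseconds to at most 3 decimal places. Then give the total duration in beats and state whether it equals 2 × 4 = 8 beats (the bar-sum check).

1) 0.0ms=0b +116.618ms=2/7b
2) 116.618ms=2/7b +116.618ms=2/7b
3) 233.236ms=4/7b +116.618ms=2/7b
4) 349.854ms=6/7b +116.618ms=2/7b
5) 466.472ms=8/7b +116.618ms=2/7b
6) 583.09ms=10/7b +116.618ms=2/7b
7) 699.708ms=12/7b +116.618ms=2/7b
8) 816.327ms=2b +408.163ms=1b
9) 1224.49ms=3b +408.163ms=1b
10) 1632.653ms=4b +816.327ms=2b
11) 2448.98ms=6b +233.236ms=4/7b
12) 2682.216ms=46/7b +116.618ms=2/7b
13) 2798.834ms=48/7b +116.618ms=2/7b
14) 2915.452ms=50/7b +116.618ms=2/7b
15) 3032.07ms=52/7b +116.618ms=2/7b
16) 3148.688ms=54/7b +116.618ms=2/7b
Σ=8b of 8 (147bpm 4/4) — PASS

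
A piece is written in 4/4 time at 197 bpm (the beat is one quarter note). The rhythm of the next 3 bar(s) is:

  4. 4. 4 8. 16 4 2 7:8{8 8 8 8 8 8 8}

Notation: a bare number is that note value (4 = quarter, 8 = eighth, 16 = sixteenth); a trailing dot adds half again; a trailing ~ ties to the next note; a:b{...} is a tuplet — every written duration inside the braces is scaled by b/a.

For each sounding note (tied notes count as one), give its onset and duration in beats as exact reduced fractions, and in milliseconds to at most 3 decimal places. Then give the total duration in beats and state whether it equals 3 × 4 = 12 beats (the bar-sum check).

1) 0.0ms=0b +456.853ms=3/2b
2) 456.853ms=3/2b +456.853ms=3/2b
3) 913.706ms=3b +304.569ms=1b
4) 1218.274ms=4b +228.426ms=3/4b
5) 1446.701ms=19/4b +76.142ms=1/4b
6) 1522.843ms=5b +304.569ms=1b
7) 1827.411ms=6b +609.137ms=2b
8) 2436.548ms=8b +174.039ms=4/7b
9) 2610.587ms=60/7b +174.039ms=4/7b
10) 2784.627ms=64/7b +174.039ms=4/7b
11) 2958.666ms=68/7b +174.039ms=4/7b
12) 3132.705ms=72/7b +174.039ms=4/7b
13) 3306.744ms=76/7b +174.039ms=4/7b
14) 3480.783ms=80/7b +174.039ms=4/7b
Σ=12b of 12 (197bpm 4/4) — PASS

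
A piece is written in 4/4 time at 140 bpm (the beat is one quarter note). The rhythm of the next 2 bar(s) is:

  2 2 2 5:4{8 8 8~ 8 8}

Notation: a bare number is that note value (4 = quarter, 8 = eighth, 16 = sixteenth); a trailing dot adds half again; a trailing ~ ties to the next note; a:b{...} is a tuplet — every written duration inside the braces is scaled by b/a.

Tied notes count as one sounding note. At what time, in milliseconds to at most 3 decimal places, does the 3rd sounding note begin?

1. 0.0ms @ 0 + 857.143ms (2)
2. 857.143ms @ 2 + 857.143ms (2)
3. 1714.286ms @ 4 + 857.143ms (2)
4. 2571.429ms @ 6 + 171.429ms (2/5)
5. 2742.857ms @ 32/5 + 171.429ms (2/5)
6. 2914.286ms @ 34/5 + 342.857ms (4/5)
7. 3257.143ms @ 38/5 + 171.429ms (2/5)

note 3 onset = 4b = 1714.286ms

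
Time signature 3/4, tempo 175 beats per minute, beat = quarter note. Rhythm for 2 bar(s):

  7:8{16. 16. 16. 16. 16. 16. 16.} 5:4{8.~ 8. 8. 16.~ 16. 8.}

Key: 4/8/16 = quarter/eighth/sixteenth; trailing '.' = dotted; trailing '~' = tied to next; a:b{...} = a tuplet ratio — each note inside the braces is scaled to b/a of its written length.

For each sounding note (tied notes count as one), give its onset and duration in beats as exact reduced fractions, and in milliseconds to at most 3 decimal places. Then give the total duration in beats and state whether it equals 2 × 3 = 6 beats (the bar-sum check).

1) 0.0ms=0b +146.939ms=3/7b
2) 146.939ms=3/7b +146.939ms=3/7b
3) 293.878ms=6/7b +146.939ms=3/7b
4) 440.816ms=9/7b +146.939ms=3/7b
5) 587.755ms=12/7b +146.939ms=3/7b
6) 734.694ms=15/7b +146.939ms=3/7b
7) 881.633ms=18/7b +146.939ms=3/7b
8) 1028.571ms=3b +411.429ms=6/5b
9) 1440.0ms=21/5b +205.714ms=3/5b
10) 1645.714ms=24/5b +205.714ms=3/5b
11) 1851.429ms=27/5b +205.714ms=3/5b
Σ=6b of 6 (175bpm 3/4) — PASS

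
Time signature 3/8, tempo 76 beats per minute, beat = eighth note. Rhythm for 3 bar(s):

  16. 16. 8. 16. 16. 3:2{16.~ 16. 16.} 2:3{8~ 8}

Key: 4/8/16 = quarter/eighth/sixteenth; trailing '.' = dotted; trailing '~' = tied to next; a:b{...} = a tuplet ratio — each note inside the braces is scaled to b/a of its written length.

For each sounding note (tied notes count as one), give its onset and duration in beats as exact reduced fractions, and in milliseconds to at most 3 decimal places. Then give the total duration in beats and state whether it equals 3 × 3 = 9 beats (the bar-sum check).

1) 0.0ms=0b +592.105ms=3/4b
2) 592.105ms=3/4b +592.105ms=3/4b
3) 1184.211ms=3/2b +1184.211ms=3/2b
4) 2368.421ms=3b +592.105ms=3/4b
5) 2960.526ms=15/4b +592.105ms=3/4b
6) 3552.632ms=9/2b +789.474ms=1b
7) 4342.105ms=11/2b +394.737ms=1/2b
8) 4736.842ms=6b +2368.421ms=3b
Σ=9b of 9 (76bpm 3/8) — PASS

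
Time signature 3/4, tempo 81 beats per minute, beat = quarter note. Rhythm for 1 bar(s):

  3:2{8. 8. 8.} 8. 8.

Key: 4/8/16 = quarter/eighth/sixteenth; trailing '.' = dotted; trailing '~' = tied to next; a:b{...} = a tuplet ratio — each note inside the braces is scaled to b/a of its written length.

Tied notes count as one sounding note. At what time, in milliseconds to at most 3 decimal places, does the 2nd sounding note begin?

note 2 onset = 1/2b = 370.37ms

1. 0.0ms @ 0 + 370.37ms (1/2)
2. 370.37ms @ 1/2 + 370.37ms (1/2)
3. 740.741ms @ 1 + 370.37ms (1/2)
4. 1111.111ms @ 3/2 + 555.556ms (3/4)
5. 1666.667ms @ 9/4 + 555.556ms (3/4)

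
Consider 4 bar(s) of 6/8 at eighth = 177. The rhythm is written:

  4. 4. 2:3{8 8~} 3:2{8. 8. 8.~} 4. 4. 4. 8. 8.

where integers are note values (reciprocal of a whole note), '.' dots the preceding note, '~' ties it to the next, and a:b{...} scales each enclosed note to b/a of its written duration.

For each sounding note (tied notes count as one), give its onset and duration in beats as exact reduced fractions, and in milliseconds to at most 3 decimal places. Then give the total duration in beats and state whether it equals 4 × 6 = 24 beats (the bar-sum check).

1) 0.0ms=0b +1016.949ms=3b
2) 1016.949ms=3b +1016.949ms=3b
3) 2033.898ms=6b +508.475ms=3/2b
4) 2542.373ms=15/2b +847.458ms=5/2b
5) 3389.831ms=10b +338.983ms=1b
6) 3728.814ms=11b +1355.932ms=4b
7) 5084.746ms=15b +1016.949ms=3b
8) 6101.695ms=18b +1016.949ms=3b
9) 7118.644ms=21b +508.475ms=3/2b
10) 7627.119ms=45/2b +508.475ms=3/2b
Σ=24b of 24 (177bpm 6/8) — PASS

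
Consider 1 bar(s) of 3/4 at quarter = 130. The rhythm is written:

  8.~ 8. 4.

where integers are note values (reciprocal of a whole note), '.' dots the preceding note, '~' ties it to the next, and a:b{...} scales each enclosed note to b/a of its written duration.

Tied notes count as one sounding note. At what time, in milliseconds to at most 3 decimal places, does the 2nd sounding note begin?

1. 0.0ms @ 0 + 692.308ms (3/2)
2. 692.308ms @ 3/2 + 692.308ms (3/2)

note 2 onset = 3/2b = 692.308ms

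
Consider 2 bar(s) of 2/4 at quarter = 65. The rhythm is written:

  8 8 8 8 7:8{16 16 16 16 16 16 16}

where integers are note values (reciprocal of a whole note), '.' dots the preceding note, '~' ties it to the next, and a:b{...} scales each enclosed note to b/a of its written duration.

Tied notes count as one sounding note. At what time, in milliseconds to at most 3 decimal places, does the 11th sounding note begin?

1. 0.0ms @ 0 + 461.538ms (1/2)
2. 461.538ms @ 1/2 + 461.538ms (1/2)
3. 923.077ms @ 1 + 461.538ms (1/2)
4. 1384.615ms @ 3/2 + 461.538ms (1/2)
5. 1846.154ms @ 2 + 263.736ms (2/7)
6. 2109.89ms @ 16/7 + 263.736ms (2/7)
7. 2373.626ms @ 18/7 + 263.736ms (2/7)
8. 2637.363ms @ 20/7 + 263.736ms (2/7)
9. 2901.099ms @ 22/7 + 263.736ms (2/7)
10. 3164.835ms @ 24/7 + 263.736ms (2/7)
11. 3428.571ms @ 26/7 + 263.736ms (2/7)

note 11 onset = 26/7b = 3428.571ms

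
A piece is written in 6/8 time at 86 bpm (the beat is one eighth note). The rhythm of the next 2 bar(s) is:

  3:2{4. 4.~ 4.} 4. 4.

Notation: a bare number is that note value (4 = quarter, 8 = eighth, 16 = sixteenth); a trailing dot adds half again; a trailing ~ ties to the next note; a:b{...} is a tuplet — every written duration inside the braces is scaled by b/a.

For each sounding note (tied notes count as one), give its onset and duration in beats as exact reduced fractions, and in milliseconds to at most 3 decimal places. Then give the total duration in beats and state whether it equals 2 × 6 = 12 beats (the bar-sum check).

1) 0.0ms=0b +1395.349ms=2b
2) 1395.349ms=2b +2790.698ms=4b
3) 4186.047ms=6b +2093.023ms=3b
4) 6279.07ms=9b +2093.023ms=3b
Σ=12b of 12 (86bpm 6/8) — PASS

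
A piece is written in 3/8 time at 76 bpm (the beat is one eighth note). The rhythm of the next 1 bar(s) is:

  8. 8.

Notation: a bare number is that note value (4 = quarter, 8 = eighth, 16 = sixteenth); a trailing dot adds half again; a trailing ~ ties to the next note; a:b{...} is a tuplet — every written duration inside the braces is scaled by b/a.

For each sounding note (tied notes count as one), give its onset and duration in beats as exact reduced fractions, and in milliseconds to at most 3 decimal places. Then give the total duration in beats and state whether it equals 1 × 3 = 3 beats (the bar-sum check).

1) 0.0ms=0b +1184.211ms=3/2b
2) 1184.211ms=3/2b +1184.211ms=3/2b
Σ=3b of 3 (76bpm 3/8) — PASS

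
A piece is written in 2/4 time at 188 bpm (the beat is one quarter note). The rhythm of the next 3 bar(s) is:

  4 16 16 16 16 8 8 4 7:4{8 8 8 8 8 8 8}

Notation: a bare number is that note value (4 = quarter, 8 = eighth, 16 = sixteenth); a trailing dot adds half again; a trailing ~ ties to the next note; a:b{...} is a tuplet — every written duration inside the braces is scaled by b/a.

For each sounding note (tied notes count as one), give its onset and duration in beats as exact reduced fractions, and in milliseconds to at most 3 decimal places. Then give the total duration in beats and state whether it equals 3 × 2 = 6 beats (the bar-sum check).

1) 0.0ms=0b +319.149ms=1b
2) 319.149ms=1b +79.787ms=1/4b
3) 398.936ms=5/4b +79.787ms=1/4b
4) 478.723ms=3/2b +79.787ms=1/4b
5) 558.511ms=7/4b +79.787ms=1/4b
6) 638.298ms=2b +159.574ms=1/2b
7) 797.872ms=5/2b +159.574ms=1/2b
8) 957.447ms=3b +319.149ms=1b
9) 1276.596ms=4b +91.185ms=2/7b
10) 1367.781ms=30/7b +91.185ms=2/7b
11) 1458.967ms=32/7b +91.185ms=2/7b
12) 1550.152ms=34/7b +91.185ms=2/7b
13) 1641.337ms=36/7b +91.185ms=2/7b
14) 1732.523ms=38/7b +91.185ms=2/7b
15) 1823.708ms=40/7b +91.185ms=2/7b
Σ=6b of 6 (188bpm 2/4) — PASS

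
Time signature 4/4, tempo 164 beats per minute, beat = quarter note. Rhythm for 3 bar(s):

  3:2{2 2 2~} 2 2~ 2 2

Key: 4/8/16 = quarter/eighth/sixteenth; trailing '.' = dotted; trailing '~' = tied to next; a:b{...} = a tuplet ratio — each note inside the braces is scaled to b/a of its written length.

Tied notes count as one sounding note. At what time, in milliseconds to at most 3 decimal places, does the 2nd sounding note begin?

1. 0.0ms @ 0 + 487.805ms (4/3)
2. 487.805ms @ 4/3 + 487.805ms (4/3)
3. 975.61ms @ 8/3 + 1219.512ms (10/3)
4. 2195.122ms @ 6 + 1463.415ms (4)
5. 3658.537ms @ 10 + 731.707ms (2)

note 2 onset = 4/3b = 487.805ms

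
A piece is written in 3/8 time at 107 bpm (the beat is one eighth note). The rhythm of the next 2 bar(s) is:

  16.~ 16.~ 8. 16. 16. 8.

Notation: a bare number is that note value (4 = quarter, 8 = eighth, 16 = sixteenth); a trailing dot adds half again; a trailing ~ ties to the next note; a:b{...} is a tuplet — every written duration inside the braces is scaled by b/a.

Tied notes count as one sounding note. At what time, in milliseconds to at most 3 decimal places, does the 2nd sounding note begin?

note 2 onset = 3b = 1682.243ms

1. 0.0ms @ 0 + 1682.243ms (3)
2. 1682.243ms @ 3 + 420.561ms (3/4)
3. 2102.804ms @ 15/4 + 420.561ms (3/4)
4. 2523.364ms @ 9/2 + 841.121ms (3/2)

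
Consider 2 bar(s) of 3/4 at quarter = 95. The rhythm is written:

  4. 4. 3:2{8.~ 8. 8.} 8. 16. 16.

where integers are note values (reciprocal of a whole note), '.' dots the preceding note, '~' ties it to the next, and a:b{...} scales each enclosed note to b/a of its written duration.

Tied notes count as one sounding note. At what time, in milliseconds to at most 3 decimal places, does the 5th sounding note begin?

1. 0.0ms @ 0 + 947.368ms (3/2)
2. 947.368ms @ 3/2 + 947.368ms (3/2)
3. 1894.737ms @ 3 + 631.579ms (1)
4. 2526.316ms @ 4 + 315.789ms (1/2)
5. 2842.105ms @ 9/2 + 473.684ms (3/4)
6. 3315.789ms @ 21/4 + 236.842ms (3/8)
7. 3552.632ms @ 45/8 + 236.842ms (3/8)

note 5 onset = 9/2b = 2842.105ms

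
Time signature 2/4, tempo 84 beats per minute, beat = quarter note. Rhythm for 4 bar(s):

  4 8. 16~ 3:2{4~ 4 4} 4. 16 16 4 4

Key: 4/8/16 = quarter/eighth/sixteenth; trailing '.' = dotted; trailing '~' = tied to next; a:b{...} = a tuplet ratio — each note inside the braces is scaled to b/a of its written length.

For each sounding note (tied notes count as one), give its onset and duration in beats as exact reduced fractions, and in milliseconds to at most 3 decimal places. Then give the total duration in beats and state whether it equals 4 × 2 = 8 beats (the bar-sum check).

1) 0.0ms=0b +714.286ms=1b
2) 714.286ms=1b +535.714ms=3/4b
3) 1250.0ms=7/4b +1130.952ms=19/12b
4) 2380.952ms=10/3b +476.19ms=2/3b
5) 2857.143ms=4b +1071.429ms=3/2b
6) 3928.571ms=11/2b +178.571ms=1/4b
7) 4107.143ms=23/4b +178.571ms=1/4b
8) 4285.714ms=6b +714.286ms=1b
9) 5000.0ms=7b +714.286ms=1b
Σ=8b of 8 (84bpm 2/4) — PASS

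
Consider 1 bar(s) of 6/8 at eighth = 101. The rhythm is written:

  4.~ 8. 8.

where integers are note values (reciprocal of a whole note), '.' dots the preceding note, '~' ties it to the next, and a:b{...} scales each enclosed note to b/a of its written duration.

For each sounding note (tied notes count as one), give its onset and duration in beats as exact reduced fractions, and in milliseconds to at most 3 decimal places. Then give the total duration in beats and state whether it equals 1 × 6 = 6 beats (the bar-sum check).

1) 0.0ms=0b +2673.267ms=9/2b
2) 2673.267ms=9/2b +891.089ms=3/2b
Σ=6b of 6 (101bpm 6/8) — PASS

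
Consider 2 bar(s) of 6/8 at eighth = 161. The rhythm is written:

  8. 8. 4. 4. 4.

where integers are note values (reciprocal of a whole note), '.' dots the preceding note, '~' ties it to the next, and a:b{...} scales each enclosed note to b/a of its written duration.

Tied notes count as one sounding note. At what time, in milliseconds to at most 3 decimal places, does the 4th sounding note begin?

note 4 onset = 6b = 2236.025ms

1. 0.0ms @ 0 + 559.006ms (3/2)
2. 559.006ms @ 3/2 + 559.006ms (3/2)
3. 1118.012ms @ 3 + 1118.012ms (3)
4. 2236.025ms @ 6 + 1118.012ms (3)
5. 3354.037ms @ 9 + 1118.012ms (3)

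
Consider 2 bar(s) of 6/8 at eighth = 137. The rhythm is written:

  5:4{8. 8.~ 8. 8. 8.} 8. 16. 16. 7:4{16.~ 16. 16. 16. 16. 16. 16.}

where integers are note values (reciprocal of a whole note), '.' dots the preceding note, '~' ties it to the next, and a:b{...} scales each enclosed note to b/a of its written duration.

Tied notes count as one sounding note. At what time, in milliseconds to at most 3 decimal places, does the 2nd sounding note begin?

note 2 onset = 6/5b = 525.547ms

1. 0.0ms @ 0 + 525.547ms (6/5)
2. 525.547ms @ 6/5 + 1051.095ms (12/5)
3. 1576.642ms @ 18/5 + 525.547ms (6/5)
4. 2102.19ms @ 24/5 + 525.547ms (6/5)
5. 2627.737ms @ 6 + 656.934ms (3/2)
6. 3284.672ms @ 15/2 + 328.467ms (3/4)
7. 3613.139ms @ 33/4 + 328.467ms (3/4)
8. 3941.606ms @ 9 + 375.391ms (6/7)
9. 4316.997ms @ 69/7 + 187.696ms (3/7)
10. 4504.692ms @ 72/7 + 187.696ms (3/7)
11. 4692.388ms @ 75/7 + 187.696ms (3/7)
12. 4880.083ms @ 78/7 + 187.696ms (3/7)
13. 5067.779ms @ 81/7 + 187.696ms (3/7)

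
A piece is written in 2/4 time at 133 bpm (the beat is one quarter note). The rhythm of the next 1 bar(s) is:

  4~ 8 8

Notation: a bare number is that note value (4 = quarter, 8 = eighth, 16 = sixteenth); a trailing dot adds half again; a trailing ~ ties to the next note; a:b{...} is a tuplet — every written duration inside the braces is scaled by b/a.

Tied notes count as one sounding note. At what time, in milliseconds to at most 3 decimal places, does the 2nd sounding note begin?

1. 0.0ms @ 0 + 676.692ms (3/2)
2. 676.692ms @ 3/2 + 225.564ms (1/2)

note 2 onset = 3/2b = 676.692ms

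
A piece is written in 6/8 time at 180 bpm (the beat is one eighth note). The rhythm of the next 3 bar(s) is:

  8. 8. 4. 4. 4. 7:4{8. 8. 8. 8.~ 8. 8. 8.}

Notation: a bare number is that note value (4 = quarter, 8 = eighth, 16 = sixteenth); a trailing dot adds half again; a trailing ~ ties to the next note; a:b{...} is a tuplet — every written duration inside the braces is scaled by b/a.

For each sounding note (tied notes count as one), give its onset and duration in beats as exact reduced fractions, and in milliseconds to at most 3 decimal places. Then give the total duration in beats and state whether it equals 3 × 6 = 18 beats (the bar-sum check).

1) 0.0ms=0b +500.0ms=3/2b
2) 500.0ms=3/2b +500.0ms=3/2b
3) 1000.0ms=3b +1000.0ms=3b
4) 2000.0ms=6b +1000.0ms=3b
5) 3000.0ms=9b +1000.0ms=3b
6) 4000.0ms=12b +285.714ms=6/7b
7) 4285.714ms=90/7b +285.714ms=6/7b
8) 4571.429ms=96/7b +285.714ms=6/7b
9) 4857.143ms=102/7b +571.429ms=12/7b
10) 5428.571ms=114/7b +285.714ms=6/7b
11) 5714.286ms=120/7b +285.714ms=6/7b
Σ=18b of 18 (180bpm 6/8) — PASS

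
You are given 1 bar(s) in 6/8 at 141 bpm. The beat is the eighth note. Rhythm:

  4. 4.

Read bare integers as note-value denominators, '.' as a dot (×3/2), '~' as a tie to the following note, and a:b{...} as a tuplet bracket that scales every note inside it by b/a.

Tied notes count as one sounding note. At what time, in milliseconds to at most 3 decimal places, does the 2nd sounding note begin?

1. 0.0ms @ 0 + 1276.596ms (3)
2. 1276.596ms @ 3 + 1276.596ms (3)

note 2 onset = 3b = 1276.596ms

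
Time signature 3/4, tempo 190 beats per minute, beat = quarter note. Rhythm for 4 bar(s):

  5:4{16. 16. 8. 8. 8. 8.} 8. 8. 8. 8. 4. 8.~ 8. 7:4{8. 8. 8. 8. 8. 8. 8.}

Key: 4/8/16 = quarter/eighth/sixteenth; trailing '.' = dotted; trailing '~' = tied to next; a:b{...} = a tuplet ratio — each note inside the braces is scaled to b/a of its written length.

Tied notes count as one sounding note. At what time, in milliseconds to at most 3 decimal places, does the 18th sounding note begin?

note 18 onset = 78/7b = 3518.797ms

1. 0.0ms @ 0 + 94.737ms (3/10)
2. 94.737ms @ 3/10 + 94.737ms (3/10)
3. 189.474ms @ 3/5 + 189.474ms (3/5)
4. 378.947ms @ 6/5 + 189.474ms (3/5)
5. 568.421ms @ 9/5 + 189.474ms (3/5)
6. 757.895ms @ 12/5 + 189.474ms (3/5)
7. 947.368ms @ 3 + 236.842ms (3/4)
8. 1184.211ms @ 15/4 + 236.842ms (3/4)
9. 1421.053ms @ 9/2 + 236.842ms (3/4)
10. 1657.895ms @ 21/4 + 236.842ms (3/4)
11. 1894.737ms @ 6 + 473.684ms (3/2)
12. 2368.421ms @ 15/2 + 473.684ms (3/2)
13. 2842.105ms @ 9 + 135.338ms (3/7)
14. 2977.444ms @ 66/7 + 135.338ms (3/7)
15. 3112.782ms @ 69/7 + 135.338ms (3/7)
16. 3248.12ms @ 72/7 + 135.338ms (3/7)
17. 3383.459ms @ 75/7 + 135.338ms (3/7)
18. 3518.797ms @ 78/7 + 135.338ms (3/7)
19. 3654.135ms @ 81/7 + 135.338ms (3/7)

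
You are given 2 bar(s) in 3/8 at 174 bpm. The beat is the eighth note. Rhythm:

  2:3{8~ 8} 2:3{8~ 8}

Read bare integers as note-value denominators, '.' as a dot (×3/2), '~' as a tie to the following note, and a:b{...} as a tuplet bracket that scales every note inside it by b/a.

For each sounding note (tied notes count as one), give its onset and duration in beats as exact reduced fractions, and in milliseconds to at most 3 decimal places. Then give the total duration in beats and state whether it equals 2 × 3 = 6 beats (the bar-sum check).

1) 0.0ms=0b +1034.483ms=3b
2) 1034.483ms=3b +1034.483ms=3b
Σ=6b of 6 (174bpm 3/8) — PASS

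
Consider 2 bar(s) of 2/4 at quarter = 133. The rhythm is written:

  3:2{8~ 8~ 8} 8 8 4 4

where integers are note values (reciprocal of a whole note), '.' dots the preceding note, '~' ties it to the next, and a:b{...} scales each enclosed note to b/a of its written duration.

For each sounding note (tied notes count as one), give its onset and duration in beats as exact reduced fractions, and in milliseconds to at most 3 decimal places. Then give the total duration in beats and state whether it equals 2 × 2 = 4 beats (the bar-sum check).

1) 0.0ms=0b +451.128ms=1b
2) 451.128ms=1b +225.564ms=1/2b
3) 676.692ms=3/2b +225.564ms=1/2b
4) 902.256ms=2b +451.128ms=1b
5) 1353.383ms=3b +451.128ms=1b
Σ=4b of 4 (133bpm 2/4) — PASS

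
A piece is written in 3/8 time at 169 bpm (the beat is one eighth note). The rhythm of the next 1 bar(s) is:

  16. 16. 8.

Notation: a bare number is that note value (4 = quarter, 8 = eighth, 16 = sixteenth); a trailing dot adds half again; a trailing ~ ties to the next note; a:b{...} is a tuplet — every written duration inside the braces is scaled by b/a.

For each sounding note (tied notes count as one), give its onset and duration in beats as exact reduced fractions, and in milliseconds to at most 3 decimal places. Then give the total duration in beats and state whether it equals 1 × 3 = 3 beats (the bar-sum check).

1) 0.0ms=0b +266.272ms=3/4b
2) 266.272ms=3/4b +266.272ms=3/4b
3) 532.544ms=3/2b +532.544ms=3/2b
Σ=3b of 3 (169bpm 3/8) — PASS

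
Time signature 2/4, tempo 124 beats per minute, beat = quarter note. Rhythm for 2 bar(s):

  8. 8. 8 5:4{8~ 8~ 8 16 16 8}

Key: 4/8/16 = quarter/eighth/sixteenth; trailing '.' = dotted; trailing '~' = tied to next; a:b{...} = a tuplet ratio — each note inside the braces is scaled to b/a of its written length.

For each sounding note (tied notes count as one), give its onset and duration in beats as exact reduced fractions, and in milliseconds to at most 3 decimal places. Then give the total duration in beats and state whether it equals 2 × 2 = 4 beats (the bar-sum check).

1) 0.0ms=0b +362.903ms=3/4b
2) 362.903ms=3/4b +362.903ms=3/4b
3) 725.806ms=3/2b +241.935ms=1/2b
4) 967.742ms=2b +580.645ms=6/5b
5) 1548.387ms=16/5b +96.774ms=1/5b
6) 1645.161ms=17/5b +96.774ms=1/5b
7) 1741.935ms=18/5b +193.548ms=2/5b
Σ=4b of 4 (124bpm 2/4) — PASS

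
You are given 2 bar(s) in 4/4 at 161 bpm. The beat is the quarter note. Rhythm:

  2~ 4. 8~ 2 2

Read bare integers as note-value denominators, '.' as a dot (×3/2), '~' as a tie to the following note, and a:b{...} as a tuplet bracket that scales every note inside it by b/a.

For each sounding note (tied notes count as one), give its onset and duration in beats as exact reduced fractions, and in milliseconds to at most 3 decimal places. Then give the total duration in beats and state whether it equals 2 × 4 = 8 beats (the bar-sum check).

1) 0.0ms=0b +1304.348ms=7/2b
2) 1304.348ms=7/2b +931.677ms=5/2b
3) 2236.025ms=6b +745.342ms=2b
Σ=8b of 8 (161bpm 4/4) — PASS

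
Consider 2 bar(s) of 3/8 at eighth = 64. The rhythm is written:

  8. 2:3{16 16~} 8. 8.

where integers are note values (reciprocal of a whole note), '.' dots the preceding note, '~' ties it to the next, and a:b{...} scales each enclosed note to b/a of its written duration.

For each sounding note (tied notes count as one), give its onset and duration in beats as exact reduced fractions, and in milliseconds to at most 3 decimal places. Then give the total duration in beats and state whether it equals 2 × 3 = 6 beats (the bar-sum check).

1) 0.0ms=0b +1406.25ms=3/2b
2) 1406.25ms=3/2b +703.125ms=3/4b
3) 2109.375ms=9/4b +2109.375ms=9/4b
4) 4218.75ms=9/2b +1406.25ms=3/2b
Σ=6b of 6 (64bpm 3/8) — PASS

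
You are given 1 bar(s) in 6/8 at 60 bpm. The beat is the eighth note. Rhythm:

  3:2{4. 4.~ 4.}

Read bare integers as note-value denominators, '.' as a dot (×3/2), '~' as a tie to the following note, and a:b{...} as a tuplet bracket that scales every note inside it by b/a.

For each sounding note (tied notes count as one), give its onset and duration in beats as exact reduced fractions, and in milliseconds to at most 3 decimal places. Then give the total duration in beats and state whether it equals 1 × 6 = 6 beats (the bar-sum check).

1) 0.0ms=0b +2000.0ms=2b
2) 2000.0ms=2b +4000.0ms=4b
Σ=6b of 6 (60bpm 6/8) — PASS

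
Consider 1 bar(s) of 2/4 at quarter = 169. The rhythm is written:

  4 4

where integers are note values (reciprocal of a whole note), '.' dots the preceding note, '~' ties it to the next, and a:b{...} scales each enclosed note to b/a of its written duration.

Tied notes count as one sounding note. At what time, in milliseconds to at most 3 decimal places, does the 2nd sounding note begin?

1. 0.0ms @ 0 + 355.03ms (1)
2. 355.03ms @ 1 + 355.03ms (1)

note 2 onset = 1b = 355.03ms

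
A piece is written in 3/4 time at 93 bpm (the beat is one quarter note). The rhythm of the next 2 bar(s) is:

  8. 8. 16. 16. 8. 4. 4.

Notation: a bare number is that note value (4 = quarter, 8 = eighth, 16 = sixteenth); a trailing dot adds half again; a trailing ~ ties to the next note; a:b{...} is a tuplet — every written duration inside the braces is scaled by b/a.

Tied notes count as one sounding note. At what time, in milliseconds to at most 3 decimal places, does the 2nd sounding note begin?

note 2 onset = 3/4b = 483.871ms

1. 0.0ms @ 0 + 483.871ms (3/4)
2. 483.871ms @ 3/4 + 483.871ms (3/4)
3. 967.742ms @ 3/2 + 241.935ms (3/8)
4. 1209.677ms @ 15/8 + 241.935ms (3/8)
5. 1451.613ms @ 9/4 + 483.871ms (3/4)
6. 1935.484ms @ 3 + 967.742ms (3/2)
7. 2903.226ms @ 9/2 + 967.742ms (3/2)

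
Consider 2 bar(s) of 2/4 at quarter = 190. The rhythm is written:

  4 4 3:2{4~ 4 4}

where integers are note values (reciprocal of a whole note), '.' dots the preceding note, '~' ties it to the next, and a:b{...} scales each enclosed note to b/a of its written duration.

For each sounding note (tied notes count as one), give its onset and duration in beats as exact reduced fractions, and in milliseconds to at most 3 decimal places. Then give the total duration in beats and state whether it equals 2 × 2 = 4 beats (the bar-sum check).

1) 0.0ms=0b +315.789ms=1b
2) 315.789ms=1b +315.789ms=1b
3) 631.579ms=2b +421.053ms=4/3b
4) 1052.632ms=10/3b +210.526ms=2/3b
Σ=4b of 4 (190bpm 2/4) — PASS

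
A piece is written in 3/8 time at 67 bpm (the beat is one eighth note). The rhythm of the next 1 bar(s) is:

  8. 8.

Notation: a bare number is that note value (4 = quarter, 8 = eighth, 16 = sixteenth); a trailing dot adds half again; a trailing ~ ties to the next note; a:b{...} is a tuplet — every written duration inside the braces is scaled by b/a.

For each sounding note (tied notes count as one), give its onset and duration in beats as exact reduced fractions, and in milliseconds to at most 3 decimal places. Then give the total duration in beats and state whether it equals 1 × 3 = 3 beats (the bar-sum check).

1) 0.0ms=0b +1343.284ms=3/2b
2) 1343.284ms=3/2b +1343.284ms=3/2b
Σ=3b of 3 (67bpm 3/8) — PASS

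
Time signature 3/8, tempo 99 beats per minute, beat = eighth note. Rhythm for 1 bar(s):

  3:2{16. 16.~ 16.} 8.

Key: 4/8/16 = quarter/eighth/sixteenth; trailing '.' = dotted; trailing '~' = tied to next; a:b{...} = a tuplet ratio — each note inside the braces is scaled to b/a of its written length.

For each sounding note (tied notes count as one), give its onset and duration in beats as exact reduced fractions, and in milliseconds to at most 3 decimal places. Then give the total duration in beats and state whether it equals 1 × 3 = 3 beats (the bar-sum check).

1) 0.0ms=0b +303.03ms=1/2b
2) 303.03ms=1/2b +606.061ms=1b
3) 909.091ms=3/2b +909.091ms=3/2b
Σ=3b of 3 (99bpm 3/8) — PASS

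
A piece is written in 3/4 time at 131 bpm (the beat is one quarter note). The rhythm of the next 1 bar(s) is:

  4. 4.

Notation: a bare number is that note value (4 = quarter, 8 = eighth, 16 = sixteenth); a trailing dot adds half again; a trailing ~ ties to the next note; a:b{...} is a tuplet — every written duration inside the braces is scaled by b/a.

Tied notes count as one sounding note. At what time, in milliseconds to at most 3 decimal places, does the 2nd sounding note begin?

1. 0.0ms @ 0 + 687.023ms (3/2)
2. 687.023ms @ 3/2 + 687.023ms (3/2)

note 2 onset = 3/2b = 687.023ms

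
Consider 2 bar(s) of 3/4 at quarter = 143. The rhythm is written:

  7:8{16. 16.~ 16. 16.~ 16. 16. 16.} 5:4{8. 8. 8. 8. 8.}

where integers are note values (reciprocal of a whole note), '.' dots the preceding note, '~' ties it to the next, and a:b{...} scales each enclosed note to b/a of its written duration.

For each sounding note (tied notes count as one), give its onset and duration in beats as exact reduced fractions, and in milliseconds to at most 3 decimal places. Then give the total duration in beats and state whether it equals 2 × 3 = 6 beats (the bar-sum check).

1) 0.0ms=0b +179.82ms=3/7b
2) 179.82ms=3/7b +359.64ms=6/7b
3) 539.461ms=9/7b +359.64ms=6/7b
4) 899.101ms=15/7b +179.82ms=3/7b
5) 1078.921ms=18/7b +179.82ms=3/7b
6) 1258.741ms=3b +251.748ms=3/5b
7) 1510.49ms=18/5b +251.748ms=3/5b
8) 1762.238ms=21/5b +251.748ms=3/5b
9) 2013.986ms=24/5b +251.748ms=3/5b
10) 2265.734ms=27/5b +251.748ms=3/5b
Σ=6b of 6 (143bpm 3/4) — PASS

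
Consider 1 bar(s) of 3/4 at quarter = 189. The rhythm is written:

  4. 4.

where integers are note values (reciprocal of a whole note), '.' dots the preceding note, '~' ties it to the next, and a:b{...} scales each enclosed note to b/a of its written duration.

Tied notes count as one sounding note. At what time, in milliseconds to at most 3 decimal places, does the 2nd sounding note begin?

1. 0.0ms @ 0 + 476.19ms (3/2)
2. 476.19ms @ 3/2 + 476.19ms (3/2)

note 2 onset = 3/2b = 476.19ms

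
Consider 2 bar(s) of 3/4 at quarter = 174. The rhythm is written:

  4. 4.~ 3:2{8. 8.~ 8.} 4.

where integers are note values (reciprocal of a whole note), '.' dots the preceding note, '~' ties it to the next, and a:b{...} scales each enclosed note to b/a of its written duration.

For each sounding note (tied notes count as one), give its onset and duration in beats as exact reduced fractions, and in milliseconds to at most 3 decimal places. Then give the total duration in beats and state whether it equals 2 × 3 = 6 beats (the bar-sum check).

1) 0.0ms=0b +517.241ms=3/2b
2) 517.241ms=3/2b +689.655ms=2b
3) 1206.897ms=7/2b +344.828ms=1b
4) 1551.724ms=9/2b +517.241ms=3/2b
Σ=6b of 6 (174bpm 3/4) — PASS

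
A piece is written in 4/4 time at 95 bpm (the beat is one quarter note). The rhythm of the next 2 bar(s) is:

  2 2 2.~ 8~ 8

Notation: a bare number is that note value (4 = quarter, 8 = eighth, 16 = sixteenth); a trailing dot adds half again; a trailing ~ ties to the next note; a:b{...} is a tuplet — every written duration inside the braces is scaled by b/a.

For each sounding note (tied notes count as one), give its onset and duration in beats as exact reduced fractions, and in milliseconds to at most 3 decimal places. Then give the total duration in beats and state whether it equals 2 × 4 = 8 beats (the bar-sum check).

1) 0.0ms=0b +1263.158ms=2b
2) 1263.158ms=2b +1263.158ms=2b
3) 2526.316ms=4b +2526.316ms=4b
Σ=8b of 8 (95bpm 4/4) — PASS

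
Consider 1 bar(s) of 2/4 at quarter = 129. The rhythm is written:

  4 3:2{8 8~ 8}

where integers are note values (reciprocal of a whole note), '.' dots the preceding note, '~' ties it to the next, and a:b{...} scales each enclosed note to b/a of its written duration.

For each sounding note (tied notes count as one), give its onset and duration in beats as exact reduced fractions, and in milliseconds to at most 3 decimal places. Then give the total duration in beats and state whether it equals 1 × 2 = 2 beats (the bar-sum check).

1) 0.0ms=0b +465.116ms=1b
2) 465.116ms=1b +155.039ms=1/3b
3) 620.155ms=4/3b +310.078ms=2/3b
Σ=2b of 2 (129bpm 2/4) — PASS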